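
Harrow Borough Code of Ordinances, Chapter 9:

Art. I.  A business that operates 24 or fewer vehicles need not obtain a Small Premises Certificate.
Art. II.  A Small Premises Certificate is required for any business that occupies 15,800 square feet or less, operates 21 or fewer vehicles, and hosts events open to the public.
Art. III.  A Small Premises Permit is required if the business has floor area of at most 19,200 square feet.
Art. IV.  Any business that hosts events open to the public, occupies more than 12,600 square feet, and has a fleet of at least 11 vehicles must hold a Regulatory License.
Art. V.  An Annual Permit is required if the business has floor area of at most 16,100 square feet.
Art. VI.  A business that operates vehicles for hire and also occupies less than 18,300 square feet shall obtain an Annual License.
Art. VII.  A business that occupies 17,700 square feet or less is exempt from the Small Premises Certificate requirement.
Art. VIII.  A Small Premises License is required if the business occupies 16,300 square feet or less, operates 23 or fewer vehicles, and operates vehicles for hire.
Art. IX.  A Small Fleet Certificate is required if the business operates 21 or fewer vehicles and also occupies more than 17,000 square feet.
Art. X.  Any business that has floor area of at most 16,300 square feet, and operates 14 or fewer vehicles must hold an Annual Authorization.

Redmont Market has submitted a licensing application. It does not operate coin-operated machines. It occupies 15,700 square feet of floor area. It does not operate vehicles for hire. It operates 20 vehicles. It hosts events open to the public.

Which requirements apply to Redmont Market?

Art. I. vehicles 20 ≤ 24 → exempt from Small Premises Certificate.
Art. II. floor area 15,700 square feet ≤ 15,800 square feet; vehicles 20 ≤ 21; hosts events open to the public → Small Premises Certificate required.
Art. III. floor area 15,700 square feet ≤ 19,200 square feet → Small Premises Permit required.
Art. IV. hosts events open to the public; floor area 15,700 square feet > 12,600 square feet; vehicles 20 ≥ 11 → Regulatory License required.
Art. V. floor area 15,700 square feet ≤ 16,100 square feet → Annual Permit required.
Art. VI. does not operate vehicles for hire; floor area 15,700 square feet < 18,300 square feet → Annual License not required.
Art. VII. floor area 15,700 square feet ≤ 17,700 square feet → exempt from Small Premises Certificate.
Art. VIII. floor area 15,700 square feet ≤ 16,300 square feet; vehicles 20 ≤ 23; does not operate vehicles for hire → Small Premises License not required.
Art. IX. vehicles 20 ≤ 21; floor area 15,700 square feet ≤ 17,000 square feet → Small Fleet Certificate not required.
Art. X. floor area 15,700 square feet ≤ 16,300 square feet; vehicles 20 > 14 → Annual Authorization not required.

Annual Permit, Regulatory License, Small Premises Permit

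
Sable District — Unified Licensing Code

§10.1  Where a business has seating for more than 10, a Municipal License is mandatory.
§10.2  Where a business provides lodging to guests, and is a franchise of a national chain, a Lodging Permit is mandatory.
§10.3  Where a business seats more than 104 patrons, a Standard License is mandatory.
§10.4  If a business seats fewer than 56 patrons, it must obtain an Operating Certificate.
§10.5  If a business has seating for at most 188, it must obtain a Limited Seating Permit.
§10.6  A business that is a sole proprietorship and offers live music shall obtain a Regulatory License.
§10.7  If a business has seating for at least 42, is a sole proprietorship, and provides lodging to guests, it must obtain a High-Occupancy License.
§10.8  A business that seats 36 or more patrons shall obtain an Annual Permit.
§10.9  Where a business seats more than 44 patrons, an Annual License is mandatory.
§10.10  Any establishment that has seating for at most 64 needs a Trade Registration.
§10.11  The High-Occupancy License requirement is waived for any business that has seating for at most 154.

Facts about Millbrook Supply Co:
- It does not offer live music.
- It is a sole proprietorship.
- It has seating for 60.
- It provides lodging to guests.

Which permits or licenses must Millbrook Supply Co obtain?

Annual License, Annual Permit, Limited Seating Permit, Municipal License, Trade Registration

§10.1 seating 60 > 10 → Municipal License required.
§10.2 provides lodging to guests; is a sole proprietorship (not: is a franchise of a national chain) → Lodging Permit not required.
§10.3 seating 60 ≤ 104 → Standard License not required.
§10.4 seating 60 ≥ 56 → Operating Certificate not required.
§10.5 seating 60 ≤ 188 → Limited Seating Permit required.
§10.6 is a sole proprietorship; does not offer live music → Regulatory License not required.
§10.7 seating 60 ≥ 42; is a sole proprietorship; provides lodging to guests → High-Occupancy License required.
§10.8 seating 60 ≥ 36 → Annual Permit required.
§10.9 seating 60 > 44 → Annual License required.
§10.10 seating 60 ≤ 64 → Trade Registration required.
§10.11 seating 60 ≤ 154 → exempt from High-Occupancy License.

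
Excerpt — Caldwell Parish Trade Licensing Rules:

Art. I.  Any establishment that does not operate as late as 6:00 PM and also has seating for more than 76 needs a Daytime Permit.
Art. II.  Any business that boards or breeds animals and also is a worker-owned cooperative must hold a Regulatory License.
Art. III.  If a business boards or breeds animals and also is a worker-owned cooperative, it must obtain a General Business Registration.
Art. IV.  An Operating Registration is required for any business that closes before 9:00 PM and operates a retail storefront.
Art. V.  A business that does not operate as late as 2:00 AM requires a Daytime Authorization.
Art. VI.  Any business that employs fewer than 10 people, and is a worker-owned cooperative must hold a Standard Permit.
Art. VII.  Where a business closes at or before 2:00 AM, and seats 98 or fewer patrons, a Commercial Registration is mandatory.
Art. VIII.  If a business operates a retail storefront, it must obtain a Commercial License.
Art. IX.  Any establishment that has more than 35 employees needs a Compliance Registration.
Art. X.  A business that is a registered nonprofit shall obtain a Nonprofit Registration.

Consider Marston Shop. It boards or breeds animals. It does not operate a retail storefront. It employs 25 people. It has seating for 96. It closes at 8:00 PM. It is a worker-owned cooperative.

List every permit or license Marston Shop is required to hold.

Art. I. closes 8:00 PM, after 6:00 PM; seating 96 > 76 → Daytime Permit not required.
Art. II. boards or breeds animals; is a worker-owned cooperative → Regulatory License required.
Art. III. boards or breeds animals; is a worker-owned cooperative → General Business Registration required.
Art. IV. closes 8:00 PM, at/before 9:00 PM; does not operate a retail storefront → Operating Registration not required.
Art. V. closes 8:00 PM, at/before 2:00 AM → Daytime Authorization required.
Art. VI. employees 25 ≥ 10; is a worker-owned cooperative → Standard Permit not required.
Art. VII. closes 8:00 PM, at/before 2:00 AM; seating 96 ≤ 98 → Commercial Registration required.
Art. VIII. does not operate a retail storefront → Commercial License not required.
Art. IX. employees 25 ≤ 35 → Compliance Registration not required.
Art. X. is a worker-owned cooperative (not: is a registered nonprofit) → Nonprofit Registration not required.

Commercial Registration, Daytime Authorization, General Business Registration, Regulatory License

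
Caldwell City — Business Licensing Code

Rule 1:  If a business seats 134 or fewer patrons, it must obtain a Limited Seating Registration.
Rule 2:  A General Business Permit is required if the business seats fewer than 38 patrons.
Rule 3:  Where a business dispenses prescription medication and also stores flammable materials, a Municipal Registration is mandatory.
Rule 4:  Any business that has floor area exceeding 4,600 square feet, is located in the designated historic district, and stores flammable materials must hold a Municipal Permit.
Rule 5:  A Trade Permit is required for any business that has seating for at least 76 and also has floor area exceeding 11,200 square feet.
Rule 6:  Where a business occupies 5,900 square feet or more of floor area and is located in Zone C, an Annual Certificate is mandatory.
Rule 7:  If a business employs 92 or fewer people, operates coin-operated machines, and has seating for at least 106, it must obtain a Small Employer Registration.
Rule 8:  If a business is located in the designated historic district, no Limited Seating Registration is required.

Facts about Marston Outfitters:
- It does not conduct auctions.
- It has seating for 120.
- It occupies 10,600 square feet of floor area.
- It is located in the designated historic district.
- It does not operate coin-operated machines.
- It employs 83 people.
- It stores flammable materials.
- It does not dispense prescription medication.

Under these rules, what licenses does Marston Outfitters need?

Municipal Permit

Rule 1: seating 120 ≤ 134 → Limited Seating Registration required.
Rule 2: seating 120 ≥ 38 → General Business Permit not required.
Rule 3: does not dispense prescription medication; stores flammable materials → Municipal Registration not required.
Rule 4: floor area 10,600 square feet > 4,600 square feet; is located in the designated historic district; stores flammable materials → Municipal Permit required.
Rule 5: seating 120 ≥ 76; floor area 10,600 square feet ≤ 11,200 square feet → Trade Permit not required.
Rule 6: floor area 10,600 square feet ≥ 5,900 square feet; is located in the designated historic district (not: is located in Zone C) → Annual Certificate not required.
Rule 7: employees 83 ≤ 92; does not operate coin-operated machines; seating 120 ≥ 106 → Small Employer Registration not required.
Rule 8: is located in the designated historic district → exempt from Limited Seating Registration.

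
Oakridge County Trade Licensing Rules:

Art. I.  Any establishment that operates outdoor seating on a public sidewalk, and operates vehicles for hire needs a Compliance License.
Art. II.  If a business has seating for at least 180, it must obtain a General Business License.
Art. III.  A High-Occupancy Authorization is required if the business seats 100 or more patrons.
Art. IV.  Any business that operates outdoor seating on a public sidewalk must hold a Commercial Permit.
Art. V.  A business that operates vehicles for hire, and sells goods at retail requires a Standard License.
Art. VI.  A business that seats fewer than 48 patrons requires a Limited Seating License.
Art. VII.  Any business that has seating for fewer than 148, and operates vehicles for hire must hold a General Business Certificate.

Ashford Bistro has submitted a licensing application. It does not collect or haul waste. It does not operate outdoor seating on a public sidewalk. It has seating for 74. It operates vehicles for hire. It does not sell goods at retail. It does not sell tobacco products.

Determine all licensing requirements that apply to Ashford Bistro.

General Business Certificate

Art. I. does not operate outdoor seating on a public sidewalk; operates vehicles for hire → Compliance License not required.
Art. II. seating 74 < 180 → General Business License not required.
Art. III. seating 74 < 100 → High-Occupancy Authorization not required.
Art. IV. does not operate outdoor seating on a public sidewalk → Commercial Permit not required.
Art. V. operates vehicles for hire; does not sell goods at retail → Standard License not required.
Art. VI. seating 74 ≥ 48 → Limited Seating License not required.
Art. VII. seating 74 < 148; operates vehicles for hire → General Business Certificate required.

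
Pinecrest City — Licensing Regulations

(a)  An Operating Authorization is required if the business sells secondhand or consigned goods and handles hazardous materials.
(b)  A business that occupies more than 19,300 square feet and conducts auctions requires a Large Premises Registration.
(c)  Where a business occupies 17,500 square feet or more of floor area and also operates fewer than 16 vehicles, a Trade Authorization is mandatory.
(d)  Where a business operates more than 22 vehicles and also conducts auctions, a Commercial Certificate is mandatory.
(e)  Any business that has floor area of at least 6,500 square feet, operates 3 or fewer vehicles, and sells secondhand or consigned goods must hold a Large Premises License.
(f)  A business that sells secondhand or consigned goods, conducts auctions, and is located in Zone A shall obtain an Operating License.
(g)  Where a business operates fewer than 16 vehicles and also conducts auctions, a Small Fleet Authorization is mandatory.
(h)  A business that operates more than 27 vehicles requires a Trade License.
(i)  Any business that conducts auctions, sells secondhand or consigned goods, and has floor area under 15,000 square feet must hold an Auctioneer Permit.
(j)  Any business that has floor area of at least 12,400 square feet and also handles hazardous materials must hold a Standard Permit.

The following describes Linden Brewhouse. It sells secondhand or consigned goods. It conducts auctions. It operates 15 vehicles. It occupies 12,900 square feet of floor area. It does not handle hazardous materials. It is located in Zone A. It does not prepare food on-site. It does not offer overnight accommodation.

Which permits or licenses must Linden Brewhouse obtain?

(a) sells secondhand or consigned goods; does not handle hazardous materials → Operating Authorization not required.
(b) floor area 12,900 square feet ≤ 19,300 square feet; conducts auctions → Large Premises Registration not required.
(c) floor area 12,900 square feet < 17,500 square feet; vehicles 15 < 16 → Trade Authorization not required.
(d) vehicles 15 ≤ 22; conducts auctions → Commercial Certificate not required.
(e) floor area 12,900 square feet ≥ 6,500 square feet; vehicles 15 > 3; sells secondhand or consigned goods → Large Premises License not required.
(f) sells secondhand or consigned goods; conducts auctions; is located in Zone A → Operating License required.
(g) vehicles 15 < 16; conducts auctions → Small Fleet Authorization required.
(h) vehicles 15 ≤ 27 → Trade License not required.
(i) conducts auctions; sells secondhand or consigned goods; floor area 12,900 square feet < 15,000 square feet → Auctioneer Permit required.
(j) floor area 12,900 square feet ≥ 12,400 square feet; does not handle hazardous materials → Standard Permit not required.

Auctioneer Permit, Operating License, Small Fleet Authorization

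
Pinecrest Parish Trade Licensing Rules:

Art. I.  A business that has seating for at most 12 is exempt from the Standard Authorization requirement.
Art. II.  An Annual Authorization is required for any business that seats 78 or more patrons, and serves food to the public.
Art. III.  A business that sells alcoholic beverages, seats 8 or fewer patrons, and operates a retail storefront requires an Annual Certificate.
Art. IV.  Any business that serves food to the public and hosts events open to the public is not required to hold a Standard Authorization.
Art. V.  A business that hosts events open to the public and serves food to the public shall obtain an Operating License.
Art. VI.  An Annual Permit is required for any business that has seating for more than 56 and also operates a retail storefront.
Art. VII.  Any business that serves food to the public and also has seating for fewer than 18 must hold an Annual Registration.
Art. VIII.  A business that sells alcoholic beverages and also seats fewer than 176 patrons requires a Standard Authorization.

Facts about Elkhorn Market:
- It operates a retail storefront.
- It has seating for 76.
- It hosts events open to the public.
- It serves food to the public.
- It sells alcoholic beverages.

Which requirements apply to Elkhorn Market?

Annual Permit, Operating License

Art. I. seating 76 > 12 → Standard Authorization exemption does not apply.
Art. II. seating 76 < 78; serves food to the public → Annual Authorization not required.
Art. III. sells alcoholic beverages; seating 76 > 8; operates a retail storefront → Annual Certificate not required.
Art. IV. serves food to the public; hosts events open to the public → exempt from Standard Authorization.
Art. V. hosts events open to the public; serves food to the public → Operating License required.
Art. VI. seating 76 > 56; operates a retail storefront → Annual Permit required.
Art. VII. serves food to the public; seating 76 ≥ 18 → Annual Registration not required.
Art. VIII. sells alcoholic beverages; seating 76 < 176 → Standard Authorization required.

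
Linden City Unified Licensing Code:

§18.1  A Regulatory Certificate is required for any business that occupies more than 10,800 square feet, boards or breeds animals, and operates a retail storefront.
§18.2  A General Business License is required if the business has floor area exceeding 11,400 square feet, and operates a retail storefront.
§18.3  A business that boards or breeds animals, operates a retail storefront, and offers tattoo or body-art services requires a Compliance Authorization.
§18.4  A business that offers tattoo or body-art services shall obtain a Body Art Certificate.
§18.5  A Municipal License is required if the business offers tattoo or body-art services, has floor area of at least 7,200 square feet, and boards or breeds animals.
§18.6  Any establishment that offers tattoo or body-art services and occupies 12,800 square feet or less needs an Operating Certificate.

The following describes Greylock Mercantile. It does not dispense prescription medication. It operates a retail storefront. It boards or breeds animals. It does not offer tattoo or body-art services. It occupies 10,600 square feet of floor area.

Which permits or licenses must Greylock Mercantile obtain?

None

§18.1 floor area 10,600 square feet ≤ 10,800 square feet; boards or breeds animals; operates a retail storefront → Regulatory Certificate not required.
§18.2 floor area 10,600 square feet ≤ 11,400 square feet; operates a retail storefront → General Business License not required.
§18.3 boards or breeds animals; operates a retail storefront; does not offer tattoo or body-art services → Compliance Authorization not required.
§18.4 does not offer tattoo or body-art services → Body Art Certificate not required.
§18.5 does not offer tattoo or body-art services; floor area 10,600 square feet ≥ 7,200 square feet; boards or breeds animals → Municipal License not required.
§18.6 does not offer tattoo or body-art services; floor area 10,600 square feet ≤ 12,800 square feet → Operating Certificate not required.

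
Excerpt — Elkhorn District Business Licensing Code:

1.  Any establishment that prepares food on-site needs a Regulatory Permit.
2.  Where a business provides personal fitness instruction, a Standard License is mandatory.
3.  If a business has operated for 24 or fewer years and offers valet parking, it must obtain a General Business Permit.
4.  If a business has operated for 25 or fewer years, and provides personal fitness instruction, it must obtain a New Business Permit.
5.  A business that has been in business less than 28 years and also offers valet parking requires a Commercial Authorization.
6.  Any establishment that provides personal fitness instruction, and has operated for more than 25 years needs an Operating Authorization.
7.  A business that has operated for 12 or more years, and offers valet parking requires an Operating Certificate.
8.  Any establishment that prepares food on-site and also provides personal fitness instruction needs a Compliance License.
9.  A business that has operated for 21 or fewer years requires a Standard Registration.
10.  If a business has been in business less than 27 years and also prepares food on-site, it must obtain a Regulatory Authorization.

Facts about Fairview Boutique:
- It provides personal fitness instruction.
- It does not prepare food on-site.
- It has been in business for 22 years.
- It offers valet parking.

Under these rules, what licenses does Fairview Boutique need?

Commercial Authorization, General Business Permit, New Business Permit, Operating Certificate, Standard License

1. does not prepare food on-site → Regulatory Permit not required.
2. provides personal fitness instruction → Standard License required.
3. years in business 22 ≤ 24; offers valet parking → General Business Permit required.
4. years in business 22 ≤ 25; provides personal fitness instruction → New Business Permit required.
5. years in business 22 < 28; offers valet parking → Commercial Authorization required.
6. provides personal fitness instruction; years in business 22 ≤ 25 → Operating Authorization not required.
7. years in business 22 ≥ 12; offers valet parking → Operating Certificate required.
8. does not prepare food on-site; provides personal fitness instruction → Compliance License not required.
9. years in business 22 > 21 → Standard Registration not required.
10. years in business 22 < 27; does not prepare food on-site → Regulatory Authorization not required.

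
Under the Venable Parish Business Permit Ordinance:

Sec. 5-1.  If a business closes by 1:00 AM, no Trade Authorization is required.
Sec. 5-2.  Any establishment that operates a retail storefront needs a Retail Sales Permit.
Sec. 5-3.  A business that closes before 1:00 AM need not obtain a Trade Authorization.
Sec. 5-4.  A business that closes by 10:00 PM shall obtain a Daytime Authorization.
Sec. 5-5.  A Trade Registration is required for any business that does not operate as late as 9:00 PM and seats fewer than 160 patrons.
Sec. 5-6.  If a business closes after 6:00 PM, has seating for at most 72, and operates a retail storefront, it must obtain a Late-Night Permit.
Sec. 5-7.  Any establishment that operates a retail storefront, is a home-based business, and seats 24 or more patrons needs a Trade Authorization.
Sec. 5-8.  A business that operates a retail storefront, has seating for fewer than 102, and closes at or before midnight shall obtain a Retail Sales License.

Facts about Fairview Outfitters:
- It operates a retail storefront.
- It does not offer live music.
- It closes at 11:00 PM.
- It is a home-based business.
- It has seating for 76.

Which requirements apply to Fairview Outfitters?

Retail Sales License, Retail Sales Permit

Sec. 5-1. closes 11:00 PM, at/before 1:00 AM → exempt from Trade Authorization.
Sec. 5-2. operates a retail storefront → Retail Sales Permit required.
Sec. 5-3. closes 11:00 PM, at/before 1:00 AM → exempt from Trade Authorization.
Sec. 5-4. closes 11:00 PM, after 10:00 PM → Daytime Authorization not required.
Sec. 5-5. closes 11:00 PM, after 9:00 PM; seating 76 < 160 → Trade Registration not required.
Sec. 5-6. closes 11:00 PM, after 6:00 PM; seating 76 > 72; operates a retail storefront → Late-Night Permit not required.
Sec. 5-7. operates a retail storefront; is a home-based business; seating 76 ≥ 24 → Trade Authorization required.
Sec. 5-8. operates a retail storefront; seating 76 < 102; closes 11:00 PM, at/before midnight → Retail Sales License required.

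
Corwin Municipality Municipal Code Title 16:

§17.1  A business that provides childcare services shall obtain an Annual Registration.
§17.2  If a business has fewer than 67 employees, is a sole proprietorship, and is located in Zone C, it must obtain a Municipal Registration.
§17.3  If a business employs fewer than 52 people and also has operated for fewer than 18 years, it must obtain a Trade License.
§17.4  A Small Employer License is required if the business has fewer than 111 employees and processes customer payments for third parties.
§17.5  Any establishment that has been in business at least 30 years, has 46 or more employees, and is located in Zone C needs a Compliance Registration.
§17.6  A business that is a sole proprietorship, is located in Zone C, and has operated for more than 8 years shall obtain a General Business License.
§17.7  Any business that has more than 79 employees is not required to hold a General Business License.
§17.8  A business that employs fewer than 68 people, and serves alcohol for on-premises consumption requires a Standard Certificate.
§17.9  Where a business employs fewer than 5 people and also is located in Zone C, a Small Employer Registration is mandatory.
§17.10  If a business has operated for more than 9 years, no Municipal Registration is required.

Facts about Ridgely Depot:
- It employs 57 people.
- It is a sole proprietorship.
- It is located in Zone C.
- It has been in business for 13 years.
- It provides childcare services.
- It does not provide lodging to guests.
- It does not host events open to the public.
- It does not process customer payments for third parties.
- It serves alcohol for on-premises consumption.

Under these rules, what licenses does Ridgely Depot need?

§17.1 provides childcare services → Annual Registration required.
§17.2 employees 57 < 67; is a sole proprietorship; is located in Zone C → Municipal Registration required.
§17.3 employees 57 ≥ 52; years in business 13 < 18 → Trade License not required.
§17.4 employees 57 < 111; does not process customer payments for third parties → Small Employer License not required.
§17.5 years in business 13 < 30; employees 57 ≥ 46; is located in Zone C → Compliance Registration not required.
§17.6 is a sole proprietorship; is located in Zone C; years in business 13 > 8 → General Business License required.
§17.7 employees 57 ≤ 79 → General Business License exemption does not apply.
§17.8 employees 57 < 68; serves alcohol for on-premises consumption → Standard Certificate required.
§17.9 employees 57 ≥ 5; is located in Zone C → Small Employer Registration not required.
§17.10 years in business 13 > 9 → exempt from Municipal Registration.

Annual Registration, General Business License, Standard Certificate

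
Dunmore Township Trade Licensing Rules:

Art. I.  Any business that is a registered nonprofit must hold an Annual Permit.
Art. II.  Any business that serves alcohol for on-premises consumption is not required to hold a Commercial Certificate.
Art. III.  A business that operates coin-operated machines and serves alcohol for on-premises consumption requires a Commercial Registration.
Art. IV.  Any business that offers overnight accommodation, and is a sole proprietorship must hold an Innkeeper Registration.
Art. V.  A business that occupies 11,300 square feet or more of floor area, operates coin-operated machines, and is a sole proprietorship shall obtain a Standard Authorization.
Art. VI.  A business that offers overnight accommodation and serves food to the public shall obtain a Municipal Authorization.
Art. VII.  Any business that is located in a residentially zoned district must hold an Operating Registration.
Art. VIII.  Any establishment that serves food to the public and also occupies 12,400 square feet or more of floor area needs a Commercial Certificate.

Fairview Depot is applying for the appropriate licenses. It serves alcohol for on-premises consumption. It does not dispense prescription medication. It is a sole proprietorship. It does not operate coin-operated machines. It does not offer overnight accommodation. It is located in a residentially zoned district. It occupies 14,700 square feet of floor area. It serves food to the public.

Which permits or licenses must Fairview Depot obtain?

Art. I. is a sole proprietorship (not: is a registered nonprofit) → Annual Permit not required.
Art. II. serves alcohol for on-premises consumption → exempt from Commercial Certificate.
Art. III. does not operate coin-operated machines; serves alcohol for on-premises consumption → Commercial Registration not required.
Art. IV. does not offer overnight accommodation; is a sole proprietorship → Innkeeper Registration not required.
Art. V. floor area 14,700 square feet ≥ 11,300 square feet; does not operate coin-operated machines; is a sole proprietorship → Standard Authorization not required.
Art. VI. does not offer overnight accommodation; serves food to the public → Municipal Authorization not required.
Art. VII. is located in a residentially zoned district → Operating Registration required.
Art. VIII. serves food to the public; floor area 14,700 square feet ≥ 12,400 square feet → Commercial Certificate required.

Operating Registration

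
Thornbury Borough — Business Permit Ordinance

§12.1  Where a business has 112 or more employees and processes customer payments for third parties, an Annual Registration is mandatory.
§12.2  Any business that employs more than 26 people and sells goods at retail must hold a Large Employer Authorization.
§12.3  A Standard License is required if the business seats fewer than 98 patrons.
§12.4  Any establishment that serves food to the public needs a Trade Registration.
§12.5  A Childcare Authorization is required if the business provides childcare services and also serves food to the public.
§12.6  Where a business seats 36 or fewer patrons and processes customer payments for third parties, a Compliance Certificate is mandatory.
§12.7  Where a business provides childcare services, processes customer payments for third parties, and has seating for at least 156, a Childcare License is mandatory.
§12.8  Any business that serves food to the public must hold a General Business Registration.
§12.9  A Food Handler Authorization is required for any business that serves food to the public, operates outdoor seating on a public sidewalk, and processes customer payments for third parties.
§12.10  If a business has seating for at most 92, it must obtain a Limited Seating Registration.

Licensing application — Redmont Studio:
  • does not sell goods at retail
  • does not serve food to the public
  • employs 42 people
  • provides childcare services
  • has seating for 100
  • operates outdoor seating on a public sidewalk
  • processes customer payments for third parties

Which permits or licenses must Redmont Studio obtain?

None

§12.1 employees 42 < 112; processes customer payments for third parties → Annual Registration not required.
§12.2 employees 42 > 26; does not sell goods at retail → Large Employer Authorization not required.
§12.3 seating 100 ≥ 98 → Standard License not required.
§12.4 does not serve food to the public → Trade Registration not required.
§12.5 provides childcare services; does not serve food to the public → Childcare Authorization not required.
§12.6 seating 100 > 36; processes customer payments for third parties → Compliance Certificate not required.
§12.7 provides childcare services; processes customer payments for third parties; seating 100 < 156 → Childcare License not required.
§12.8 does not serve food to the public → General Business Registration not required.
§12.9 does not serve food to the public; operates outdoor seating on a public sidewalk; processes customer payments for third parties → Food Handler Authorization not required.
§12.10 seating 100 > 92 → Limited Seating Registration not required.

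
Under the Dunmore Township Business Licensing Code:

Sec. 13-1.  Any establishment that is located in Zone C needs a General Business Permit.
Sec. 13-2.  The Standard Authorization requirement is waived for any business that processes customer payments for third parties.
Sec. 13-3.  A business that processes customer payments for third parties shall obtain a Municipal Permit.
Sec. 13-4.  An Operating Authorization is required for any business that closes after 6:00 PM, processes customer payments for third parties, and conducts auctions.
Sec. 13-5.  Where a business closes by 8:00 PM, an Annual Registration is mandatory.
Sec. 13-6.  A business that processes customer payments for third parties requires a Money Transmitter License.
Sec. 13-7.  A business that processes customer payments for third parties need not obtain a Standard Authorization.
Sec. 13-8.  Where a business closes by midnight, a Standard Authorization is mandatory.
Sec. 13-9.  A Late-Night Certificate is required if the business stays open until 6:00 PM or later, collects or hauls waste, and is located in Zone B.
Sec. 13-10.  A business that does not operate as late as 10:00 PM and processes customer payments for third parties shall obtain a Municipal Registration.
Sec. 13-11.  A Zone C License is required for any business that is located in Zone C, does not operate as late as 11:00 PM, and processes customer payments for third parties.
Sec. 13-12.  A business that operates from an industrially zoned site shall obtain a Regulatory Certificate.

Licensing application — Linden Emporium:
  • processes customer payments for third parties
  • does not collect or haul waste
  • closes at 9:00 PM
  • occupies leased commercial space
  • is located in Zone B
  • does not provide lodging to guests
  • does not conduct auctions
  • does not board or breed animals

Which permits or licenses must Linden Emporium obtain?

Sec. 13-1. is located in Zone B (not: is located in Zone C) → General Business Permit not required.
Sec. 13-2. processes customer payments for third parties → exempt from Standard Authorization.
Sec. 13-3. processes customer payments for third parties → Municipal Permit required.
Sec. 13-4. closes 9:00 PM, after 6:00 PM; processes customer payments for third parties; does not conduct auctions → Operating Authorization not required.
Sec. 13-5. closes 9:00 PM, after 8:00 PM → Annual Registration not required.
Sec. 13-6. processes customer payments for third parties → Money Transmitter License required.
Sec. 13-7. processes customer payments for third parties → exempt from Standard Authorization.
Sec. 13-8. closes 9:00 PM, at/before midnight → Standard Authorization required.
Sec. 13-9. closes 9:00 PM, after 6:00 PM; does not collect or haul waste; is located in Zone B → Late-Night Certificate not required.
Sec. 13-10. closes 9:00 PM, at/before 10:00 PM; processes customer payments for third parties → Municipal Registration required.
Sec. 13-11. is located in Zone B (not: is located in Zone C); closes 9:00 PM, at/before 11:00 PM; processes customer payments for third parties → Zone C License not required.
Sec. 13-12. occupies leased commercial space (not: operates from an industrially zoned site) → Regulatory Certificate not required.

Money Transmitter License, Municipal Permit, Municipal Registration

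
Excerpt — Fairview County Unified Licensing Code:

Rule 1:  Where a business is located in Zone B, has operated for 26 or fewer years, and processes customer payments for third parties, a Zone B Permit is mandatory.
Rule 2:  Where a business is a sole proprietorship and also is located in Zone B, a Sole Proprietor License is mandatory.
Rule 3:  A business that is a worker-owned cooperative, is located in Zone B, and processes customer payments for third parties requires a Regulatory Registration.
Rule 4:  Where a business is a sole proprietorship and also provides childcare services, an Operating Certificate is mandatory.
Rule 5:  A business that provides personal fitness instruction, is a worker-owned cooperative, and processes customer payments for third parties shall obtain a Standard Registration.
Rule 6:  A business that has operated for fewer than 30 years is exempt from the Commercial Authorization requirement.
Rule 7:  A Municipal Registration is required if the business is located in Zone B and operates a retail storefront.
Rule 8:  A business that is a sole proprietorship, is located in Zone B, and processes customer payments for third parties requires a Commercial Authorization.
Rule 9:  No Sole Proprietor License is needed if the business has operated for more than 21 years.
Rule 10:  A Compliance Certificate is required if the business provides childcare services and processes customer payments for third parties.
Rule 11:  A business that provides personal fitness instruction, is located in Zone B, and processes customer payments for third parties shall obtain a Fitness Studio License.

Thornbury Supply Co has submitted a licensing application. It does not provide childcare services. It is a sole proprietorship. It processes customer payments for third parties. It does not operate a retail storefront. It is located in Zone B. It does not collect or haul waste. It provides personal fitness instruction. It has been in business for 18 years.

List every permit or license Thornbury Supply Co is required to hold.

Fitness Studio License, Sole Proprietor License, Zone B Permit

Rule 1: is located in Zone B; years in business 18 ≤ 26; processes customer payments for third parties → Zone B Permit required.
Rule 2: is a sole proprietorship; is located in Zone B → Sole Proprietor License required.
Rule 3: is a sole proprietorship (not: is a worker-owned cooperative); is located in Zone B; processes customer payments for third parties → Regulatory Registration not required.
Rule 4: is a sole proprietorship; does not provide childcare services → Operating Certificate not required.
Rule 5: provides personal fitness instruction; is a sole proprietorship (not: is a worker-owned cooperative); processes customer payments for third parties → Standard Registration not required.
Rule 6: years in business 18 < 30 → exempt from Commercial Authorization.
Rule 7: is located in Zone B; does not operate a retail storefront → Municipal Registration not required.
Rule 8: is a sole proprietorship; is located in Zone B; processes customer payments for third parties → Commercial Authorization required.
Rule 9: years in business 18 ≤ 21 → Sole Proprietor License exemption does not apply.
Rule 10: does not provide childcare services; processes customer payments for third parties → Compliance Certificate not required.
Rule 11: provides personal fitness instruction; is located in Zone B; processes customer payments for third parties → Fitness Studio License required.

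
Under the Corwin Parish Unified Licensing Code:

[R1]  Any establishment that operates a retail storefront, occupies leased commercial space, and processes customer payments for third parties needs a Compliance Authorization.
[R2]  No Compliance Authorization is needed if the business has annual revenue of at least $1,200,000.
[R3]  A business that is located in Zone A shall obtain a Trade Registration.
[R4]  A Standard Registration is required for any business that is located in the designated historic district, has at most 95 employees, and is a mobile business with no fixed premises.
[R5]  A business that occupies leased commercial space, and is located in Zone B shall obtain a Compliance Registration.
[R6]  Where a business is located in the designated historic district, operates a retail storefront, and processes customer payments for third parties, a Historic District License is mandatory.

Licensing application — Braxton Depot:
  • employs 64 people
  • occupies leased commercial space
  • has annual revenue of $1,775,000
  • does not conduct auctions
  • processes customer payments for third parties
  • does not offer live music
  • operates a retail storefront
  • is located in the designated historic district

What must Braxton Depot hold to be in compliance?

[R1] operates a retail storefront; occupies leased commercial space; processes customer payments for third parties → Compliance Authorization required.
[R2] revenue $1,775,000 ≥ $1,200,000 → exempt from Compliance Authorization.
[R3] is located in the designated historic district (not: is located in Zone A) → Trade Registration not required.
[R4] is located in the designated historic district; employees 64 ≤ 95; occupies leased commercial space (not: is a mobile business with no fixed premises) → Standard Registration not required.
[R5] occupies leased commercial space; is located in the designated historic district (not: is located in Zone B) → Compliance Registration not required.
[R6] is located in the designated historic district; operates a retail storefront; processes customer payments for third parties → Historic District License required.

Historic District License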